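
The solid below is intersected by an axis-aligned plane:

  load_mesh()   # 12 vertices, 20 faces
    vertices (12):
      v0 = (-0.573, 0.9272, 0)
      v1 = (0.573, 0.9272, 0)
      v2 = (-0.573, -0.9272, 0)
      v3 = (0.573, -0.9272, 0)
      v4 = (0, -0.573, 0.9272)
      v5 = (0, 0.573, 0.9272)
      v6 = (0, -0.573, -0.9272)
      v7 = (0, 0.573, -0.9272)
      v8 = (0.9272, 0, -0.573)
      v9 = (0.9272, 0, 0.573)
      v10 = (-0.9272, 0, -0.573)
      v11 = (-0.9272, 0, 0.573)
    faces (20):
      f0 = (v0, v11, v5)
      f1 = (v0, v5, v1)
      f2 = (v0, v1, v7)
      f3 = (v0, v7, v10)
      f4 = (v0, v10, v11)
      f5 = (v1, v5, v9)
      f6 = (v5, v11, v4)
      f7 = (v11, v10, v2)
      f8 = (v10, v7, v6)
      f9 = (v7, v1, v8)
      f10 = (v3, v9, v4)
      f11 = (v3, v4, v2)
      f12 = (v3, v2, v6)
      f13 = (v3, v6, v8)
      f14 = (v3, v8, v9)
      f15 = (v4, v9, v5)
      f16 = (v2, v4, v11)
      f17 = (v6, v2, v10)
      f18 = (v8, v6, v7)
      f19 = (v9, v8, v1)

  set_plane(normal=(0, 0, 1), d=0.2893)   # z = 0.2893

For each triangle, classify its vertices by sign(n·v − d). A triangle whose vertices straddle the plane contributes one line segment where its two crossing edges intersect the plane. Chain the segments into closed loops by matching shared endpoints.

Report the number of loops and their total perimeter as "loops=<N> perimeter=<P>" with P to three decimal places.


loops=1 perimeter=5.566

Straddling triangles (10 of 20):
  (v0,v11,v5) [-++] → (-0.751831, 0.459069, 0.2893)–(-0.394216, 0.816684, 0.2893)  len=0.5057
  (v0,v5,v1) [-+-] → (-0.394216, 0.816684, 0.2893)–(0.394216, 0.816684, 0.2893)  len=0.7884
  (v0,v10,v11) [--+] → (-0.9272, 0, 0.2893)–(-0.751831, 0.459069, 0.2893)  len=0.4914
  (v1,v5,v9) [-++] → (0.394216, 0.816684, 0.2893)–(0.751831, 0.459069, 0.2893)  len=0.5057
  (v11,v10,v2) [+--] → (-0.9272, 0, 0.2893)–(-0.751831, -0.459069, 0.2893)  len=0.4914
  (v3,v9,v4) [-++] → (0.751831, -0.459069, 0.2893)–(0.394216, -0.816684, 0.2893)  len=0.5057
  (v3,v4,v2) [-+-] → (0.394216, -0.816684, 0.2893)–(-0.394216, -0.816684, 0.2893)  len=0.7884
  (v3,v8,v9) [--+] → (0.9272, 0, 0.2893)–(0.751831, -0.459069, 0.2893)  len=0.4914
  (v2,v4,v11) [-++] → (-0.394216, -0.816684, 0.2893)–(-0.751831, -0.459069, 0.2893)  len=0.5057
  (v9,v8,v1) [+--] → (0.9272, 0, 0.2893)–(0.751831, 0.459069, 0.2893)  len=0.4914

Chained into 1 loop(s):
  loop 1: 10 segments, perimeter = 5.5655
Total perimeter = 5.566


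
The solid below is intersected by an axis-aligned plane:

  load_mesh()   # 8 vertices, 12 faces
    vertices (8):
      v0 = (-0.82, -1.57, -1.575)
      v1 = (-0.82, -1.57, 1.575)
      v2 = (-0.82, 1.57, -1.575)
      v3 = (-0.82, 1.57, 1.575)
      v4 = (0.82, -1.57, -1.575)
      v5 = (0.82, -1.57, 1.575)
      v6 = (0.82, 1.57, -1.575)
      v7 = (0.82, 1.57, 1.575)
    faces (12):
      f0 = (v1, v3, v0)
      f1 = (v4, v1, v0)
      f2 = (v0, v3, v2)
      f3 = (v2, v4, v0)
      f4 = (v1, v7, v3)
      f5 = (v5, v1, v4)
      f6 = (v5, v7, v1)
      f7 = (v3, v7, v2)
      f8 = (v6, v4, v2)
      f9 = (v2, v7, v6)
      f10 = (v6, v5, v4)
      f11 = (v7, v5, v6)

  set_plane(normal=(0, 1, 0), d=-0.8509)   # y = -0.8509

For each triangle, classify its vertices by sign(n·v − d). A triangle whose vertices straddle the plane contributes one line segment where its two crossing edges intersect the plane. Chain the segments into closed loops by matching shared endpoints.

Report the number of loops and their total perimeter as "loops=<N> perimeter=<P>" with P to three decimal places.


loops=1 perimeter=9.580

Straddling triangles (8 of 12):
  (v1,v3,v0) [-+-] → (-0.82, -0.8509, 1.575)–(-0.82, -0.8509, -0.85361)  len=2.4286
  (v0,v3,v2) [-++] → (-0.82, -0.8509, -0.85361)–(-0.82, -0.8509, -1.575)  len=0.7214
  (v2,v4,v0) [+--] → (0.444419, -0.8509, -1.575)–(-0.82, -0.8509, -1.575)  len=1.2644
  (v1,v7,v3) [-++] → (-0.444419, -0.8509, 1.575)–(-0.82, -0.8509, 1.575)  len=0.3756
  (v5,v7,v1) [-+-] → (0.82, -0.8509, 1.575)–(-0.444419, -0.8509, 1.575)  len=1.2644
  (v6,v4,v2) [+-+] → (0.82, -0.8509, -1.575)–(0.444419, -0.8509, -1.575)  len=0.3756
  (v6,v5,v4) [+--] → (0.82, -0.8509, 0.85361)–(0.82, -0.8509, -1.575)  len=2.4286
  (v7,v5,v6) [+-+] → (0.82, -0.8509, 1.575)–(0.82, -0.8509, 0.85361)  len=0.7214

Chained into 1 loop(s):
  loop 1: 8 segments, perimeter = 9.5800
Total perimeter = 9.580


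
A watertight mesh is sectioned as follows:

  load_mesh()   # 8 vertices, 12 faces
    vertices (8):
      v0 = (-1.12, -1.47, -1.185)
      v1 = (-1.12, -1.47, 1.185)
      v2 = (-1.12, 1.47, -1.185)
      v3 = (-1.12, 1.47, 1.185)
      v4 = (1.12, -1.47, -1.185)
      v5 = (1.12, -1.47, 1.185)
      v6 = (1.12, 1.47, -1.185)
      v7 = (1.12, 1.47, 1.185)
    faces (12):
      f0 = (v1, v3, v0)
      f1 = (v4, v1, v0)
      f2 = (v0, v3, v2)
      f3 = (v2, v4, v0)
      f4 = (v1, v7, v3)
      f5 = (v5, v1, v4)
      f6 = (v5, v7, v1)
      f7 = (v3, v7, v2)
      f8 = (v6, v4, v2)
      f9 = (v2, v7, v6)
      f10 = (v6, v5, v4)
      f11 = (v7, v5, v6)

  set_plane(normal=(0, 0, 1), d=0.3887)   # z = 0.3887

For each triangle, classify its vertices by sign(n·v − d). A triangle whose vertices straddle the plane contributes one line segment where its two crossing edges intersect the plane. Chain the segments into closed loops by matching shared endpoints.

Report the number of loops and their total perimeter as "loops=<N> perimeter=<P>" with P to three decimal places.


Straddling triangles (8 of 12):
  (v1,v3,v0) [++-] → (-1.12, 0.482185, 0.3887)–(-1.12, -1.47, 0.3887)  len=1.9522
  (v4,v1,v0) [-+-] → (-0.367379, -1.47, 0.3887)–(-1.12, -1.47, 0.3887)  len=0.7526
  (v0,v3,v2) [-+-] → (-1.12, 0.482185, 0.3887)–(-1.12, 1.47, 0.3887)  len=0.9878
  (v5,v1,v4) [++-] → (-0.367379, -1.47, 0.3887)–(1.12, -1.47, 0.3887)  len=1.4874
  (v3,v7,v2) [++-] → (0.367379, 1.47, 0.3887)–(-1.12, 1.47, 0.3887)  len=1.4874
  (v2,v7,v6) [-+-] → (0.367379, 1.47, 0.3887)–(1.12, 1.47, 0.3887)  len=0.7526
  (v6,v5,v4) [-+-] → (1.12, -0.482185, 0.3887)–(1.12, -1.47, 0.3887)  len=0.9878
  (v7,v5,v6) [++-] → (1.12, -0.482185, 0.3887)–(1.12, 1.47, 0.3887)  len=1.9522

Chained into 1 loop(s):
  loop 1: 8 segments, perimeter = 10.3600
Total perimeter = 10.360

loops=1 perimeter=10.360


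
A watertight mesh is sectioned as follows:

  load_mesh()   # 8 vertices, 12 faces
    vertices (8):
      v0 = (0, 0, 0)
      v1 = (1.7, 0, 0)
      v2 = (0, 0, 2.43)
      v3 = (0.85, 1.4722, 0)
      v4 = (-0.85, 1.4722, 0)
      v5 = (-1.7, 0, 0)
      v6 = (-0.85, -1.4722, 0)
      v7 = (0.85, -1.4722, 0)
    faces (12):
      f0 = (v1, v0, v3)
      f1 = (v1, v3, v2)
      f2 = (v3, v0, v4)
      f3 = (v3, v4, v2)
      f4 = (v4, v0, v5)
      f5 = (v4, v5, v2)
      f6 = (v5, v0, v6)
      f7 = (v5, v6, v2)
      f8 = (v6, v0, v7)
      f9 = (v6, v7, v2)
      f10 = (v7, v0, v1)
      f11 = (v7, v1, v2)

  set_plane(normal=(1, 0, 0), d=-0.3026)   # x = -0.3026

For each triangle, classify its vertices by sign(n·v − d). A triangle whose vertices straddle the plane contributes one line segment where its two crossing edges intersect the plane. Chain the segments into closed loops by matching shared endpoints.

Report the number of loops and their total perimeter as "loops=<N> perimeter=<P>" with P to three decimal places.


Straddling triangles (8 of 12):
  (v3,v0,v4) [++-] → (-0.3026, 0.524103, 0)–(-0.3026, 1.4722, 0)  len=0.9481
  (v3,v4,v2) [+-+] → (-0.3026, 1.4722, 0)–(-0.3026, 0.524103, 1.56492)  len=1.8297
  (v4,v0,v5) [-+-] → (-0.3026, 0.524103, 0)–(-0.3026, 0, 0)  len=0.5241
  (v4,v5,v2) [--+] → (-0.3026, 0, 1.99746)–(-0.3026, 0.524103, 1.56492)  len=0.6795
  (v5,v0,v6) [-+-] → (-0.3026, 0, 0)–(-0.3026, -0.524103, 0)  len=0.5241
  (v5,v6,v2) [--+] → (-0.3026, -0.524103, 1.56492)–(-0.3026, 0, 1.99746)  len=0.6795
  (v6,v0,v7) [-++] → (-0.3026, -0.524103, 0)–(-0.3026, -1.4722, 0)  len=0.9481
  (v6,v7,v2) [-++] → (-0.3026, -1.4722, 0)–(-0.3026, -0.524103, 1.56492)  len=1.8297

Chained into 1 loop(s):
  loop 1: 8 segments, perimeter = 7.9629
Total perimeter = 7.963

loops=1 perimeter=7.963


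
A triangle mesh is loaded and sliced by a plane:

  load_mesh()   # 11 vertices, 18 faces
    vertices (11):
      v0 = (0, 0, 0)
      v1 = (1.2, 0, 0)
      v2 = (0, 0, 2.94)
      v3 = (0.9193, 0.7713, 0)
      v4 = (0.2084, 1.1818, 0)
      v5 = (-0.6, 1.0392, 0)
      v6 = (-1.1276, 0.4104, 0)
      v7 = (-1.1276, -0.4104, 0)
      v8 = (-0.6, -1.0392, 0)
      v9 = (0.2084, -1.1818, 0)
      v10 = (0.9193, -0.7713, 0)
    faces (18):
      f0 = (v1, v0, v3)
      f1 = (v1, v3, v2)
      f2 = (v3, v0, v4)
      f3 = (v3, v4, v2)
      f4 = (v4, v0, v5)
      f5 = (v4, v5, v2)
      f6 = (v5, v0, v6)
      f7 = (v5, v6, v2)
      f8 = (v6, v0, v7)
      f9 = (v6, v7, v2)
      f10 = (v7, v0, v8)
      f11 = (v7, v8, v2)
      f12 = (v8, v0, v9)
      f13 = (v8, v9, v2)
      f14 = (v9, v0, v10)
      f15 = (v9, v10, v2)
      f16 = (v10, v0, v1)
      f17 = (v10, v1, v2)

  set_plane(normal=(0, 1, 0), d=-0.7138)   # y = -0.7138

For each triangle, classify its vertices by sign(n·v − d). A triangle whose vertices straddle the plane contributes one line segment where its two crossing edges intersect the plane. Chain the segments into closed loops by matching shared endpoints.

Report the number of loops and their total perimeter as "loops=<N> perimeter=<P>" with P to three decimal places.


loops=1 perimeter=4.861

Straddling triangles (8 of 18):
  (v7,v0,v8) [++-] → (-0.412125, -0.7138, 0)–(-0.87303, -0.7138, 0)  len=0.4609
  (v7,v8,v2) [+-+] → (-0.87303, -0.7138, 0)–(-0.412125, -0.7138, 0.920589)  len=1.0295
  (v8,v0,v9) [-+-] → (-0.412125, -0.7138, 0)–(0.125872, -0.7138, 0)  len=0.5380
  (v8,v9,v2) [--+] → (0.125872, -0.7138, 1.16426)–(-0.412125, -0.7138, 0.920589)  len=0.5906
  (v9,v0,v10) [-+-] → (0.125872, -0.7138, 0)–(0.850767, -0.7138, 0)  len=0.7249
  (v9,v10,v2) [--+] → (0.850767, -0.7138, 0.219175)–(0.125872, -0.7138, 1.16426)  len=1.1911
  (v10,v0,v1) [-++] → (0.850767, -0.7138, 0)–(0.940226, -0.7138, 0)  len=0.0895
  (v10,v1,v2) [-++] → (0.940226, -0.7138, 0)–(0.850767, -0.7138, 0.219175)  len=0.2367

Chained into 1 loop(s):
  loop 1: 8 segments, perimeter = 4.8612
Total perimeter = 4.861


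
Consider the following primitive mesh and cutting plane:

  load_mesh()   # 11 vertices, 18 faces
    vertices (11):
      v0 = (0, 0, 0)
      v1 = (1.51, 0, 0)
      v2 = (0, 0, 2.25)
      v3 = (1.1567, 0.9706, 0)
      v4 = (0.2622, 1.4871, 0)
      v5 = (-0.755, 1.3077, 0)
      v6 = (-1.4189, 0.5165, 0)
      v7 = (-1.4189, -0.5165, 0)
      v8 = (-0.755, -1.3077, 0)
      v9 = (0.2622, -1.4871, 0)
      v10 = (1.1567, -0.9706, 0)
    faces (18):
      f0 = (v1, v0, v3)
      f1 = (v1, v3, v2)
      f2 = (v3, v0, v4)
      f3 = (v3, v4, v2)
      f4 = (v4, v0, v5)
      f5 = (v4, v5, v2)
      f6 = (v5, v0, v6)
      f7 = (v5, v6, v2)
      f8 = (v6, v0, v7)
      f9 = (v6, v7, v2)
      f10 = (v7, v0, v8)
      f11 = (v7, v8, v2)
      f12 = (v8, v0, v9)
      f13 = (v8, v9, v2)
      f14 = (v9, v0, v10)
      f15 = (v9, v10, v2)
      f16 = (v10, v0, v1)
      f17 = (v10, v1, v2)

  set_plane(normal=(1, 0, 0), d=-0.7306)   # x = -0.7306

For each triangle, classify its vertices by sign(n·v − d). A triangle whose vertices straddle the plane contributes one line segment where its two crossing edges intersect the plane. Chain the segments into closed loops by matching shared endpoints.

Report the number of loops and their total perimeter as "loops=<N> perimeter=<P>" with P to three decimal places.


Straddling triangles (10 of 18):
  (v4,v0,v5) [++-] → (-0.7306, 1.26544, 0)–(-0.7306, 1.312, 0)  len=0.0466
  (v4,v5,v2) [+-+] → (-0.7306, 1.312, 0)–(-0.7306, 1.26544, 0.0727152)  len=0.0863
  (v5,v0,v6) [-+-] → (-0.7306, 1.26544, 0)–(-0.7306, 0.265949, 0)  len=0.9995
  (v5,v6,v2) [--+] → (-0.7306, 0.265949, 1.09146)–(-0.7306, 1.26544, 0.0727152)  len=1.4272
  (v6,v0,v7) [-+-] → (-0.7306, 0.265949, 0)–(-0.7306, -0.265949, 0)  len=0.5319
  (v6,v7,v2) [--+] → (-0.7306, -0.265949, 1.09146)–(-0.7306, 0.265949, 1.09146)  len=0.5319
  (v7,v0,v8) [-+-] → (-0.7306, -0.265949, 0)–(-0.7306, -1.26544, 0)  len=0.9995
  (v7,v8,v2) [--+] → (-0.7306, -1.26544, 0.0727152)–(-0.7306, -0.265949, 1.09146)  len=1.4272
  (v8,v0,v9) [-++] → (-0.7306, -1.26544, 0)–(-0.7306, -1.312, 0)  len=0.0466
  (v8,v9,v2) [-++] → (-0.7306, -1.312, 0)–(-0.7306, -1.26544, 0.0727152)  len=0.0863

Chained into 1 loop(s):
  loop 1: 10 segments, perimeter = 6.1829
Total perimeter = 6.183

loops=1 perimeter=6.183


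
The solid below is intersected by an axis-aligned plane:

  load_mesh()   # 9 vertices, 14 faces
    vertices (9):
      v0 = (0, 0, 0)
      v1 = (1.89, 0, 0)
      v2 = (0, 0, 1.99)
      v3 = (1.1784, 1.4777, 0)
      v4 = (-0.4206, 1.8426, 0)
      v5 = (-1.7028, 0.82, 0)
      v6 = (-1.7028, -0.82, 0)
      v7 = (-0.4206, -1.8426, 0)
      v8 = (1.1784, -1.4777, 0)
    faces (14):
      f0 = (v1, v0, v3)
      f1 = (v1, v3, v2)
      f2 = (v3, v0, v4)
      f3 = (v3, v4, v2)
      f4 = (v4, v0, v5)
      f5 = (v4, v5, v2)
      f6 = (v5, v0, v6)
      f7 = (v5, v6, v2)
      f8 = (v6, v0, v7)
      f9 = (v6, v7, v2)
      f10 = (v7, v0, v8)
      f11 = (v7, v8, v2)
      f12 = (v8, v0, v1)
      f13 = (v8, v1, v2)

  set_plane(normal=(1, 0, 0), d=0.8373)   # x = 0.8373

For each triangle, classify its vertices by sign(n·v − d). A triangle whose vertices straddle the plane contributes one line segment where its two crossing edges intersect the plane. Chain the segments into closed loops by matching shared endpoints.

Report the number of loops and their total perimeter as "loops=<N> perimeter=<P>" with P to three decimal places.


Straddling triangles (8 of 14):
  (v1,v0,v3) [+-+] → (0.8373, 0, 0)–(0.8373, 1.04996, 0)  len=1.0500
  (v1,v3,v2) [++-] → (0.8373, 1.04996, 0.576026)–(0.8373, 0, 1.1084)  len=1.1772
  (v3,v0,v4) [+--] → (0.8373, 1.04996, 0)–(0.8373, 1.55554, 0)  len=0.5056
  (v3,v4,v2) [+--] → (0.8373, 1.55554, 0)–(0.8373, 1.04996, 0.576026)  len=0.7664
  (v7,v0,v8) [--+] → (0.8373, -1.04996, 0)–(0.8373, -1.55554, 0)  len=0.5056
  (v7,v8,v2) [-+-] → (0.8373, -1.55554, 0)–(0.8373, -1.04996, 0.576026)  len=0.7664
  (v8,v0,v1) [+-+] → (0.8373, -1.04996, 0)–(0.8373, 0, 0)  len=1.0500
  (v8,v1,v2) [++-] → (0.8373, 0, 1.1084)–(0.8373, -1.04996, 0.576026)  len=1.1772

Chained into 1 loop(s):
  loop 1: 8 segments, perimeter = 6.9984
Total perimeter = 6.998

loops=1 perimeter=6.998


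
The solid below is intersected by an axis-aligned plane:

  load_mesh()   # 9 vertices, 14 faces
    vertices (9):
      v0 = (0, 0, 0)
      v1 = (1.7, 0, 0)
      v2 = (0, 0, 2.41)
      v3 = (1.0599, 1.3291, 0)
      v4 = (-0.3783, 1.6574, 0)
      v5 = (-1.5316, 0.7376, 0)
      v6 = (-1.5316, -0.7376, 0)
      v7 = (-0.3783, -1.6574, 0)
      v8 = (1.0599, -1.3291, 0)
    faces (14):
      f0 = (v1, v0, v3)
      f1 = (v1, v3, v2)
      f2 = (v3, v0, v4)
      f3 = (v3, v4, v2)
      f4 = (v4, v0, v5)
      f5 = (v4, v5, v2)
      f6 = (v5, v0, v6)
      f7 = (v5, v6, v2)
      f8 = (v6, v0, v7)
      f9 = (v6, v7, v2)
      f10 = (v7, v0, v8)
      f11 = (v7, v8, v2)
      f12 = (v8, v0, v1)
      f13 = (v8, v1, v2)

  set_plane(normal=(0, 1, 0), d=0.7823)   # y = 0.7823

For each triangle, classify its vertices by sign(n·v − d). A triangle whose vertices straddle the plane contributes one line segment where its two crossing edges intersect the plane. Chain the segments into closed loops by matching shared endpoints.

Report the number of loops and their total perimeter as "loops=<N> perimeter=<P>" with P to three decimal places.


loops=1 perimeter=6.679

Straddling triangles (6 of 14):
  (v1,v0,v3) [--+] → (0.623851, 0.7823, 0)–(1.32324, 0.7823, 0)  len=0.6994
  (v1,v3,v2) [-+-] → (1.32324, 0.7823, 0)–(0.623851, 0.7823, 0.991489)  len=1.2133
  (v3,v0,v4) [+-+] → (0.623851, 0.7823, 0)–(-0.178559, 0.7823, 0)  len=0.8024
  (v3,v4,v2) [++-] → (-0.178559, 0.7823, 1.27247)–(0.623851, 0.7823, 0.991489)  len=0.8502
  (v4,v0,v5) [+--] → (-0.178559, 0.7823, 0)–(-1.47555, 0.7823, 0)  len=1.2970
  (v4,v5,v2) [+--] → (-1.47555, 0.7823, 0)–(-0.178559, 0.7823, 1.27247)  len=1.8170

Chained into 1 loop(s):
  loop 1: 6 segments, perimeter = 6.6793
Total perimeter = 6.679


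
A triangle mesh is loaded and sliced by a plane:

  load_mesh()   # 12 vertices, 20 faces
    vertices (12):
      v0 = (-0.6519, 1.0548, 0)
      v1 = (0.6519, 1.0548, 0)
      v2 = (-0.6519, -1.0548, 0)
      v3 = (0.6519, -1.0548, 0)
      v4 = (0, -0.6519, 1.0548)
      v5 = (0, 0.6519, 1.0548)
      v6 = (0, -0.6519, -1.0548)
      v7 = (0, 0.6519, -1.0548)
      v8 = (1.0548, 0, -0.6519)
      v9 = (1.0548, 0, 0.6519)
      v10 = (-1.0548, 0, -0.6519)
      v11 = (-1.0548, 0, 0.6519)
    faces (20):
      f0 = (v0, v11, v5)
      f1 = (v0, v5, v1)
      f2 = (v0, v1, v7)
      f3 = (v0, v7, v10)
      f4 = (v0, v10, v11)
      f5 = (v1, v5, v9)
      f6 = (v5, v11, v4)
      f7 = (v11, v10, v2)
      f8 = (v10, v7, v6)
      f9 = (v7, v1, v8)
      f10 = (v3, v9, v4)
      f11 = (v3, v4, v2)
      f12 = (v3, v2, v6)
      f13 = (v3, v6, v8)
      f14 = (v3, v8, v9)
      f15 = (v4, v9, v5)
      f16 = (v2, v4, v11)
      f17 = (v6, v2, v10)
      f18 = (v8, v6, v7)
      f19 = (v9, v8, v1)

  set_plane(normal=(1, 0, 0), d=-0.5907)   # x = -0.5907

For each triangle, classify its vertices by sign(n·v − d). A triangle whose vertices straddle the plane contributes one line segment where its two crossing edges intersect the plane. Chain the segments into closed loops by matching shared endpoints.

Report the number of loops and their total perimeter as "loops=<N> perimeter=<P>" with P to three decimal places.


loops=1 perimeter=5.702

Straddling triangles (10 of 20):
  (v0,v11,v5) [--+] → (-0.5907, 0.286829, 0.829171)–(-0.5907, 1.01698, 0.099024)  len=1.0326
  (v0,v5,v1) [-++] → (-0.5907, 1.01698, 0.099024)–(-0.5907, 1.0548, 0)  len=0.1060
  (v0,v1,v7) [-++] → (-0.5907, 1.0548, 0)–(-0.5907, 1.01698, -0.099024)  len=0.1060
  (v0,v7,v10) [-+-] → (-0.5907, 1.01698, -0.099024)–(-0.5907, 0.286829, -0.829171)  len=1.0326
  (v5,v11,v4) [+-+] → (-0.5907, 0.286829, 0.829171)–(-0.5907, -0.286829, 0.829171)  len=0.5737
  (v10,v7,v6) [-++] → (-0.5907, 0.286829, -0.829171)–(-0.5907, -0.286829, -0.829171)  len=0.5737
  (v3,v4,v2) [++-] → (-0.5907, -1.01698, 0.099024)–(-0.5907, -1.0548, 0)  len=0.1060
  (v3,v2,v6) [+-+] → (-0.5907, -1.0548, 0)–(-0.5907, -1.01698, -0.099024)  len=0.1060
  (v2,v4,v11) [-+-] → (-0.5907, -1.01698, 0.099024)–(-0.5907, -0.286829, 0.829171)  len=1.0326
  (v6,v2,v10) [+--] → (-0.5907, -1.01698, -0.099024)–(-0.5907, -0.286829, -0.829171)  len=1.0326

Chained into 1 loop(s):
  loop 1: 10 segments, perimeter = 5.7017
Total perimeter = 5.702


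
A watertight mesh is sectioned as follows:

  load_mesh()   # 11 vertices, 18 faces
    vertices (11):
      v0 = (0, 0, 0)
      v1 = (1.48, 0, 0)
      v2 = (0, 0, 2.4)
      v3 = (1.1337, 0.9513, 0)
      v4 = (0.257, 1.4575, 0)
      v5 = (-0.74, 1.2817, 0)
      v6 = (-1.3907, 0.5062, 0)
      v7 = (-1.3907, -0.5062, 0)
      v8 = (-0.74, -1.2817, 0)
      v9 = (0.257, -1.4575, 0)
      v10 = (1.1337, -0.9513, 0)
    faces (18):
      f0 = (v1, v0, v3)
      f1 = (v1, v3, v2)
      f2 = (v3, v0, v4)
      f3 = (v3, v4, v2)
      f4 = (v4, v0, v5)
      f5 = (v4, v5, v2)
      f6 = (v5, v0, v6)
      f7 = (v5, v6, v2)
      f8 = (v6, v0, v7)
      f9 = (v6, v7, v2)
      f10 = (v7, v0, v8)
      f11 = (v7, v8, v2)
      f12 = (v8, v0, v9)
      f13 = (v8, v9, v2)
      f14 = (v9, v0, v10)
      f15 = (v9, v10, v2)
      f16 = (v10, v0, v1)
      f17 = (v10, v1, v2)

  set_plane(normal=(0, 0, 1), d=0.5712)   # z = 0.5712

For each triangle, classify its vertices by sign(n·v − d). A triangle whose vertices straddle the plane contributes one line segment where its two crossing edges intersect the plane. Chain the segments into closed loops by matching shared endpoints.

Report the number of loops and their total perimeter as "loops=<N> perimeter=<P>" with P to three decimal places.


loops=1 perimeter=6.943

Straddling triangles (9 of 18):
  (v1,v3,v2) [--+] → (0.863879, 0.724891, 0.5712)–(1.12776, 0, 0.5712)  len=0.7714
  (v3,v4,v2) [--+] → (0.195834, 1.11061, 0.5712)–(0.863879, 0.724891, 0.5712)  len=0.7714
  (v4,v5,v2) [--+] → (-0.56388, 0.976655, 0.5712)–(0.195834, 1.11061, 0.5712)  len=0.7714
  (v5,v6,v2) [--+] → (-1.05971, 0.385724, 0.5712)–(-0.56388, 0.976655, 0.5712)  len=0.7714
  (v6,v7,v2) [--+] → (-1.05971, -0.385724, 0.5712)–(-1.05971, 0.385724, 0.5712)  len=0.7714
  (v7,v8,v2) [--+] → (-0.56388, -0.976655, 0.5712)–(-1.05971, -0.385724, 0.5712)  len=0.7714
  (v8,v9,v2) [--+] → (0.195834, -1.11061, 0.5712)–(-0.56388, -0.976655, 0.5712)  len=0.7714
  (v9,v10,v2) [--+] → (0.863879, -0.724891, 0.5712)–(0.195834, -1.11061, 0.5712)  len=0.7714
  (v10,v1,v2) [--+] → (1.12776, 0, 0.5712)–(0.863879, -0.724891, 0.5712)  len=0.7714

Chained into 1 loop(s):
  loop 1: 9 segments, perimeter = 6.9428
Total perimeter = 6.943


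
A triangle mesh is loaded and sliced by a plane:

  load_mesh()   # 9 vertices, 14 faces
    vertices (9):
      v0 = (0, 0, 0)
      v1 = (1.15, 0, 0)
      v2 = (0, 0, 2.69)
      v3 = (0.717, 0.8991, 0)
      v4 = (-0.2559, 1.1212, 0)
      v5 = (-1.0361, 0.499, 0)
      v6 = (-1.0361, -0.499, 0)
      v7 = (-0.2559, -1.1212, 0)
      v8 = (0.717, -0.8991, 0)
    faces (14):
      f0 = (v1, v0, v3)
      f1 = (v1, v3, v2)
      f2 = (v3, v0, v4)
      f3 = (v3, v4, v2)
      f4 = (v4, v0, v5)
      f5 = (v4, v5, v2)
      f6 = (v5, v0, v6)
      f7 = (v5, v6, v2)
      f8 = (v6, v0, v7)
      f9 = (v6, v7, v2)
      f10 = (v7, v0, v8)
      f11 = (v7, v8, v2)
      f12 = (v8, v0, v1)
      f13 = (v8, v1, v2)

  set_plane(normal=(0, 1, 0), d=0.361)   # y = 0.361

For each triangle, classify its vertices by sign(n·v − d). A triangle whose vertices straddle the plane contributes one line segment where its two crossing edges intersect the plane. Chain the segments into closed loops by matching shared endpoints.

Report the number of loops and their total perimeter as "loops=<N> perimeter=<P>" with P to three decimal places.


Straddling triangles (8 of 14):
  (v1,v0,v3) [--+] → (0.287885, 0.361, 0)–(0.976145, 0.361, 0)  len=0.6883
  (v1,v3,v2) [-+-] → (0.976145, 0.361, 0)–(0.287885, 0.361, 1.60993)  len=1.7509
  (v3,v0,v4) [+-+] → (0.287885, 0.361, 0)–(-0.0823938, 0.361, 0)  len=0.3703
  (v3,v4,v2) [++-] → (-0.0823938, 0.361, 1.82388)–(0.287885, 0.361, 1.60993)  len=0.4276
  (v4,v0,v5) [+-+] → (-0.0823938, 0.361, 0)–(-0.749563, 0.361, 0)  len=0.6672
  (v4,v5,v2) [++-] → (-0.749563, 0.361, 0.743928)–(-0.0823938, 0.361, 1.82388)  len=1.2694
  (v5,v0,v6) [+--] → (-0.749563, 0.361, 0)–(-1.0361, 0.361, 0)  len=0.2865
  (v5,v6,v2) [+--] → (-1.0361, 0.361, 0)–(-0.749563, 0.361, 0.743928)  len=0.7972

Chained into 1 loop(s):
  loop 1: 8 segments, perimeter = 6.2574
Total perimeter = 6.257

loops=1 perimeter=6.257


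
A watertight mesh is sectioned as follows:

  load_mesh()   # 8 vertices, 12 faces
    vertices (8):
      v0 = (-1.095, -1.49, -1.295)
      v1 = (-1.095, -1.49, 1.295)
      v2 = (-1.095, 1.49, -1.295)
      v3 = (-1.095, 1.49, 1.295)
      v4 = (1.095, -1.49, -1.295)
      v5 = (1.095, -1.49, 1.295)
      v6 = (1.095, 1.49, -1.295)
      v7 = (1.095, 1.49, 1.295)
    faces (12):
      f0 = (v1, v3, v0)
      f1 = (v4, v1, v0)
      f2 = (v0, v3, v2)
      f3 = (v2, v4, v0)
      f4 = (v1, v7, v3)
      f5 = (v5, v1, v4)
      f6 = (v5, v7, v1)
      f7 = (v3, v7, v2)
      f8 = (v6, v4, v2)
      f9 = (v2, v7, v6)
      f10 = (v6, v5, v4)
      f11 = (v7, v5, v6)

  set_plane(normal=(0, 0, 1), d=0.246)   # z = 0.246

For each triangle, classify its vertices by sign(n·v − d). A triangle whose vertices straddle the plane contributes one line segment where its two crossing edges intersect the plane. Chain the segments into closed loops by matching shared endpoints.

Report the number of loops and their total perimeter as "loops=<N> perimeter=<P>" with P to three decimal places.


loops=1 perimeter=10.340

Straddling triangles (8 of 12):
  (v1,v3,v0) [++-] → (-1.095, 0.283042, 0.246)–(-1.095, -1.49, 0.246)  len=1.7730
  (v4,v1,v0) [-+-] → (-0.208008, -1.49, 0.246)–(-1.095, -1.49, 0.246)  len=0.8870
  (v0,v3,v2) [-+-] → (-1.095, 0.283042, 0.246)–(-1.095, 1.49, 0.246)  len=1.2070
  (v5,v1,v4) [++-] → (-0.208008, -1.49, 0.246)–(1.095, -1.49, 0.246)  len=1.3030
  (v3,v7,v2) [++-] → (0.208008, 1.49, 0.246)–(-1.095, 1.49, 0.246)  len=1.3030
  (v2,v7,v6) [-+-] → (0.208008, 1.49, 0.246)–(1.095, 1.49, 0.246)  len=0.8870
  (v6,v5,v4) [-+-] → (1.095, -0.283042, 0.246)–(1.095, -1.49, 0.246)  len=1.2070
  (v7,v5,v6) [++-] → (1.095, -0.283042, 0.246)–(1.095, 1.49, 0.246)  len=1.7730

Chained into 1 loop(s):
  loop 1: 8 segments, perimeter = 10.3400
Total perimeter = 10.340


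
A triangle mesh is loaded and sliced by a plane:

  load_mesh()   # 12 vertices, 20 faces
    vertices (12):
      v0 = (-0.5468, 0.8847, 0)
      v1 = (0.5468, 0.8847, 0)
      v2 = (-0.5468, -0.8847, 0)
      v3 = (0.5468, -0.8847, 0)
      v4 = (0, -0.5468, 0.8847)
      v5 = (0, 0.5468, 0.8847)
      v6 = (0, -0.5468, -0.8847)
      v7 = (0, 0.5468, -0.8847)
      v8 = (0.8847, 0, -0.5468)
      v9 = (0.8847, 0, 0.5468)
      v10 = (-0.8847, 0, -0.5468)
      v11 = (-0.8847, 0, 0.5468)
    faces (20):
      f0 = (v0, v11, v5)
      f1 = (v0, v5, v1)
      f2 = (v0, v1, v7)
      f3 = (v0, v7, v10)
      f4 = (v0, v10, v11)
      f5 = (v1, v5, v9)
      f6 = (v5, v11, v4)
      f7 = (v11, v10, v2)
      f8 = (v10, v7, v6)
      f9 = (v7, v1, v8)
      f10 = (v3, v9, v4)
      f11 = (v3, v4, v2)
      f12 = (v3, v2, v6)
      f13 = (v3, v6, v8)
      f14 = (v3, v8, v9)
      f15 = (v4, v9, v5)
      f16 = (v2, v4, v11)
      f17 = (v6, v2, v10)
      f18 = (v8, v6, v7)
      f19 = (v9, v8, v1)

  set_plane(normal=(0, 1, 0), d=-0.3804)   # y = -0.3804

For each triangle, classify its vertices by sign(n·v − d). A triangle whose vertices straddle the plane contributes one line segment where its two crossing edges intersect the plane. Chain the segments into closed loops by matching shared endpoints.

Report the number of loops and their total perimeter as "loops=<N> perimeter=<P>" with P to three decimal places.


loops=1 perimeter=5.059

Straddling triangles (10 of 20):
  (v5,v11,v4) [++-] → (-0.269228, -0.3804, 0.781872)–(0, -0.3804, 0.8847)  len=0.2882
  (v11,v10,v2) [++-] → (-0.739411, -0.3804, -0.311689)–(-0.739411, -0.3804, 0.311689)  len=0.6234
  (v10,v7,v6) [++-] → (0, -0.3804, -0.8847)–(-0.269228, -0.3804, -0.781872)  len=0.2882
  (v3,v9,v4) [-+-] → (0.739411, -0.3804, 0.311689)–(0.269228, -0.3804, 0.781872)  len=0.6649
  (v3,v6,v8) [--+] → (0.269228, -0.3804, -0.781872)–(0.739411, -0.3804, -0.311689)  len=0.6649
  (v3,v8,v9) [-++] → (0.739411, -0.3804, -0.311689)–(0.739411, -0.3804, 0.311689)  len=0.6234
  (v4,v9,v5) [-++] → (0.269228, -0.3804, 0.781872)–(0, -0.3804, 0.8847)  len=0.2882
  (v2,v4,v11) [--+] → (-0.269228, -0.3804, 0.781872)–(-0.739411, -0.3804, 0.311689)  len=0.6649
  (v6,v2,v10) [--+] → (-0.739411, -0.3804, -0.311689)–(-0.269228, -0.3804, -0.781872)  len=0.6649
  (v8,v6,v7) [+-+] → (0.269228, -0.3804, -0.781872)–(0, -0.3804, -0.8847)  len=0.2882

Chained into 1 loop(s):
  loop 1: 10 segments, perimeter = 5.0593
Total perimeter = 5.059


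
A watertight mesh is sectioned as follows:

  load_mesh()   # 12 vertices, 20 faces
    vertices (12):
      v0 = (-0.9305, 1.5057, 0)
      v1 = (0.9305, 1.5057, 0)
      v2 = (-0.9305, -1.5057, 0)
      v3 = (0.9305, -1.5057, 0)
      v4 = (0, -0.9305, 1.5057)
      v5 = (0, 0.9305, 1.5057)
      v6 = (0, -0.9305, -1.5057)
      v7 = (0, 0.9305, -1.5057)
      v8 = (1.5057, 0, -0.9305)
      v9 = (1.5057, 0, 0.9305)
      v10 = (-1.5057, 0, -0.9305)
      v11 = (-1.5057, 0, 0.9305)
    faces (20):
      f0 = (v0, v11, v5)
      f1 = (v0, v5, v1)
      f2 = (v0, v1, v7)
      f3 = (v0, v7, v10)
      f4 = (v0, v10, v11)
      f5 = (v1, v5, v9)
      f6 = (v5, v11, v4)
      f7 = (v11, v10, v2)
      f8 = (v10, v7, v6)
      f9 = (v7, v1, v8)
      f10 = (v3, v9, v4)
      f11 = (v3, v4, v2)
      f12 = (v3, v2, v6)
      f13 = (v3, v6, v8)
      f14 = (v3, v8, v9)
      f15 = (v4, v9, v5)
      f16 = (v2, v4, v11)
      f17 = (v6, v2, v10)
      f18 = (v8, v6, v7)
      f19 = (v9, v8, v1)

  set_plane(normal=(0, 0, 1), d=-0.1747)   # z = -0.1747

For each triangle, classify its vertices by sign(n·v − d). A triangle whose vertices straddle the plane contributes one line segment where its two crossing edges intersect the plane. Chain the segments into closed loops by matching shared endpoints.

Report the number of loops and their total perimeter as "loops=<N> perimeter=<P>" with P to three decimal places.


loops=1 perimeter=9.749

Straddling triangles (10 of 20):
  (v0,v1,v7) [++-] → (0.822538, 1.43896, -0.1747)–(-0.822538, 1.43896, -0.1747)  len=1.6451
  (v0,v7,v10) [+--] → (-0.822538, 1.43896, -0.1747)–(-1.03849, 1.22301, -0.1747)  len=0.3054
  (v0,v10,v11) [+-+] → (-1.03849, 1.22301, -0.1747)–(-1.5057, 0, -0.1747)  len=1.3092
  (v11,v10,v2) [+-+] → (-1.5057, 0, -0.1747)–(-1.03849, -1.22301, -0.1747)  len=1.3092
  (v7,v1,v8) [-+-] → (0.822538, 1.43896, -0.1747)–(1.03849, 1.22301, -0.1747)  len=0.3054
  (v3,v2,v6) [++-] → (-0.822538, -1.43896, -0.1747)–(0.822538, -1.43896, -0.1747)  len=1.6451
  (v3,v6,v8) [+--] → (0.822538, -1.43896, -0.1747)–(1.03849, -1.22301, -0.1747)  len=0.3054
  (v3,v8,v9) [+-+] → (1.03849, -1.22301, -0.1747)–(1.5057, 0, -0.1747)  len=1.3092
  (v6,v2,v10) [-+-] → (-0.822538, -1.43896, -0.1747)–(-1.03849, -1.22301, -0.1747)  len=0.3054
  (v9,v8,v1) [+-+] → (1.5057, 0, -0.1747)–(1.03849, 1.22301, -0.1747)  len=1.3092

Chained into 1 loop(s):
  loop 1: 10 segments, perimeter = 9.7486
Total perimeter = 9.749


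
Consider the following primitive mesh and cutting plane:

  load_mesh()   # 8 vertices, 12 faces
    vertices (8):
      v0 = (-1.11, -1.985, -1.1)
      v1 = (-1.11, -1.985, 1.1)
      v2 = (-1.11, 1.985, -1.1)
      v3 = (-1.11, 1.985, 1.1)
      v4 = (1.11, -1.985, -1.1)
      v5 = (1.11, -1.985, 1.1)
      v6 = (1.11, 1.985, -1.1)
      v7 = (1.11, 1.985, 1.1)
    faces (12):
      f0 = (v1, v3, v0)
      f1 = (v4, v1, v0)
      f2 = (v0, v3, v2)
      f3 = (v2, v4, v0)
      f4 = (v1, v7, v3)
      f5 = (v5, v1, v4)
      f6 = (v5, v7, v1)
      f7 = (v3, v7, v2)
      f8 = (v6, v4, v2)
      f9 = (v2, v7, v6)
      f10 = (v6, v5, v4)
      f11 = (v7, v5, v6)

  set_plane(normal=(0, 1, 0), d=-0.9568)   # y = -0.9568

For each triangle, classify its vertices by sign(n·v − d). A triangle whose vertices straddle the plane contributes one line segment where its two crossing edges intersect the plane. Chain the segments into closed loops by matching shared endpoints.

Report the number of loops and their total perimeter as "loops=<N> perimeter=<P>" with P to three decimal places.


loops=1 perimeter=8.840

Straddling triangles (8 of 12):
  (v1,v3,v0) [-+-] → (-1.11, -0.9568, 1.1)–(-1.11, -0.9568, -0.530217)  len=1.6302
  (v0,v3,v2) [-++] → (-1.11, -0.9568, -0.530217)–(-1.11, -0.9568, -1.1)  len=0.5698
  (v2,v4,v0) [+--] → (0.535037, -0.9568, -1.1)–(-1.11, -0.9568, -1.1)  len=1.6450
  (v1,v7,v3) [-++] → (-0.535037, -0.9568, 1.1)–(-1.11, -0.9568, 1.1)  len=0.5750
  (v5,v7,v1) [-+-] → (1.11, -0.9568, 1.1)–(-0.535037, -0.9568, 1.1)  len=1.6450
  (v6,v4,v2) [+-+] → (1.11, -0.9568, -1.1)–(0.535037, -0.9568, -1.1)  len=0.5750
  (v6,v5,v4) [+--] → (1.11, -0.9568, 0.530217)–(1.11, -0.9568, -1.1)  len=1.6302
  (v7,v5,v6) [+-+] → (1.11, -0.9568, 1.1)–(1.11, -0.9568, 0.530217)  len=0.5698

Chained into 1 loop(s):
  loop 1: 8 segments, perimeter = 8.8400
Total perimeter = 8.840


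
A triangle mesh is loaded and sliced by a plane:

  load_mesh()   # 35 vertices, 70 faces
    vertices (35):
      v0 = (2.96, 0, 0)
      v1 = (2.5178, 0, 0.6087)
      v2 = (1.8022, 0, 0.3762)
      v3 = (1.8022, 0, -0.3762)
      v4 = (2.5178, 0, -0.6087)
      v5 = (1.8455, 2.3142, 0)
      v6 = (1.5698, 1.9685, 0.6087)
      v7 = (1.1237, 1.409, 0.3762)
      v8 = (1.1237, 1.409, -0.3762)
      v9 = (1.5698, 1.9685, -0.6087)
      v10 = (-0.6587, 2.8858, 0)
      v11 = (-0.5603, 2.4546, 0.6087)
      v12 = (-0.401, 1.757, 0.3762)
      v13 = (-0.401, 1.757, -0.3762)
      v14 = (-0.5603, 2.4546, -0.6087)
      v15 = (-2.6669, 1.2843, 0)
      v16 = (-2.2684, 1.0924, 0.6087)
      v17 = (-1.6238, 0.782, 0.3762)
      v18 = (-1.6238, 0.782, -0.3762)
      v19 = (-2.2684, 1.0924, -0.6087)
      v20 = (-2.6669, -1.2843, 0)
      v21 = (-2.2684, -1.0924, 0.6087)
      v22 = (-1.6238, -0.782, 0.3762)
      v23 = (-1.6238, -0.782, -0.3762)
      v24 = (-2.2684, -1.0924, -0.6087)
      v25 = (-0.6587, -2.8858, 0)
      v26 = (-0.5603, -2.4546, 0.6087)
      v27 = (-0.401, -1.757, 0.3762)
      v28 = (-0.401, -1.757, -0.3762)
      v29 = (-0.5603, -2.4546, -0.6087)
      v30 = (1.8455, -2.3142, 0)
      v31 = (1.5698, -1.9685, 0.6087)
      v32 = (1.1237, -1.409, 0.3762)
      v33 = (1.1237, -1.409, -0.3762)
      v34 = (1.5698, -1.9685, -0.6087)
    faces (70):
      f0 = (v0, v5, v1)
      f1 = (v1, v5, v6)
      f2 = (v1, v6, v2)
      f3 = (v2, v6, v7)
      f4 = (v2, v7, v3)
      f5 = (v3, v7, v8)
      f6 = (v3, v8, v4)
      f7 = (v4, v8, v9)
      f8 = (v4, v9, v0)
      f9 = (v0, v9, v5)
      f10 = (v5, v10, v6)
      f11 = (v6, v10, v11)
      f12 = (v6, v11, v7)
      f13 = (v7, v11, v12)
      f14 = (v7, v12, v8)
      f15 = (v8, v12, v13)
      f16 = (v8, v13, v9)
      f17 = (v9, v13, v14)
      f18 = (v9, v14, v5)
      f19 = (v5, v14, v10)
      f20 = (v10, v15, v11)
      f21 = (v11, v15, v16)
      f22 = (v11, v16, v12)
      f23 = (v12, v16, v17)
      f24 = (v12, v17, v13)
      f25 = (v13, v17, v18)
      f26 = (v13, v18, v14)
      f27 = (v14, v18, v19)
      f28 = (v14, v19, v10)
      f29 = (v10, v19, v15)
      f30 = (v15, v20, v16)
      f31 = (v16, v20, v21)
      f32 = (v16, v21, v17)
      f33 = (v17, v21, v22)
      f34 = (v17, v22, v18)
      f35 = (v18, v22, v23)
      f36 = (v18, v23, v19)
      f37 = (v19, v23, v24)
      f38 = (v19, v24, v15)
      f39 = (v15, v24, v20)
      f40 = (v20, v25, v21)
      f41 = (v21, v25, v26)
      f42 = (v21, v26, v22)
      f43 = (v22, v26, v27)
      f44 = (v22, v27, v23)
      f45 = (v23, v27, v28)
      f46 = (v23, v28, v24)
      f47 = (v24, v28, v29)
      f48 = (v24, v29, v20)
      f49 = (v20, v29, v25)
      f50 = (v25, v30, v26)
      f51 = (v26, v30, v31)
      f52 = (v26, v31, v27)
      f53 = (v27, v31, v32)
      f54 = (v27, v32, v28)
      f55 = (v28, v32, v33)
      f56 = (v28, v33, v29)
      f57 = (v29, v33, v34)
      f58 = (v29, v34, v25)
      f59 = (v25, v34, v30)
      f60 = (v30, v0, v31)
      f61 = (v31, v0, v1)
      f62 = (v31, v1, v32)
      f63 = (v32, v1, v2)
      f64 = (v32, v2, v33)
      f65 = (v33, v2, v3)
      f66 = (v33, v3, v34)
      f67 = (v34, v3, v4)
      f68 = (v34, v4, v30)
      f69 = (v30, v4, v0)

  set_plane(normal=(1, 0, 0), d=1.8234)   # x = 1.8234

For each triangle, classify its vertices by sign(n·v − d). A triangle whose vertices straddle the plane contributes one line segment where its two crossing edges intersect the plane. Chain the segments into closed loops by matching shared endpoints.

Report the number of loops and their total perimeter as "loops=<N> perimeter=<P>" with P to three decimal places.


Straddling triangles (18 of 70):
  (v1,v5,v6) [++-] → (1.8234, 2.28649, 0.0487931)–(1.8234, 1.44191, 0.6087)  len=1.0133
  (v1,v6,v2) [+--] → (1.8234, 1.44191, 0.6087)–(1.8234, 0, 0.383088)  len=1.4594
  (v3,v8,v4) [--+] → (1.8234, 0.701822, -0.492892)–(1.8234, 0, -0.383088)  len=0.7104
  (v4,v8,v9) [+--] → (1.8234, 0.701822, -0.492892)–(1.8234, 1.44191, -0.6087)  len=0.7491
  (v4,v9,v0) [+-+] → (1.8234, 1.44191, -0.6087)–(1.8234, 1.60941, -0.497661)  len=0.2010
  (v0,v9,v5) [+-+] → (1.8234, 1.60941, -0.497661)–(1.8234, 2.28649, -0.0487931)  len=0.8124
  (v5,v10,v6) [+--] → (1.8234, 2.31924, 0)–(1.8234, 2.28649, 0.0487931)  len=0.0588
  (v9,v14,v5) [--+] → (1.8234, 2.31549, -0.0055916)–(1.8234, 2.28649, -0.0487931)  len=0.0520
  (v5,v14,v10) [+--] → (1.8234, 2.31549, -0.0055916)–(1.8234, 2.31924, 0)  len=0.0067
  (v25,v30,v26) [-+-] → (1.8234, -2.31924, 0)–(1.8234, -2.31549, 0.0055916)  len=0.0067
  (v26,v30,v31) [-+-] → (1.8234, -2.31549, 0.0055916)–(1.8234, -2.28649, 0.0487931)  len=0.0520
  (v25,v34,v30) [--+] → (1.8234, -2.28649, -0.0487931)–(1.8234, -2.31924, 0)  len=0.0588
  (v30,v0,v31) [++-] → (1.8234, -1.60941, 0.497661)–(1.8234, -2.28649, 0.0487931)  len=0.8124
  (v31,v0,v1) [-++] → (1.8234, -1.60941, 0.497661)–(1.8234, -1.44191, 0.6087)  len=0.2010
  (v31,v1,v32) [-+-] → (1.8234, -1.44191, 0.6087)–(1.8234, -0.701822, 0.492892)  len=0.7491
  (v32,v1,v2) [-+-] → (1.8234, -0.701822, 0.492892)–(1.8234, 0, 0.383088)  len=0.7104
  (v34,v3,v4) [--+] → (1.8234, 0, -0.383088)–(1.8234, -1.44191, -0.6087)  len=1.4594
  (v34,v4,v30) [-++] → (1.8234, -1.44191, -0.6087)–(1.8234, -2.28649, -0.0487931)  len=1.0133

Chained into 1 loop(s):
  loop 1: 18 segments, perimeter = 10.1261
Total perimeter = 10.126

loops=1 perimeter=10.126


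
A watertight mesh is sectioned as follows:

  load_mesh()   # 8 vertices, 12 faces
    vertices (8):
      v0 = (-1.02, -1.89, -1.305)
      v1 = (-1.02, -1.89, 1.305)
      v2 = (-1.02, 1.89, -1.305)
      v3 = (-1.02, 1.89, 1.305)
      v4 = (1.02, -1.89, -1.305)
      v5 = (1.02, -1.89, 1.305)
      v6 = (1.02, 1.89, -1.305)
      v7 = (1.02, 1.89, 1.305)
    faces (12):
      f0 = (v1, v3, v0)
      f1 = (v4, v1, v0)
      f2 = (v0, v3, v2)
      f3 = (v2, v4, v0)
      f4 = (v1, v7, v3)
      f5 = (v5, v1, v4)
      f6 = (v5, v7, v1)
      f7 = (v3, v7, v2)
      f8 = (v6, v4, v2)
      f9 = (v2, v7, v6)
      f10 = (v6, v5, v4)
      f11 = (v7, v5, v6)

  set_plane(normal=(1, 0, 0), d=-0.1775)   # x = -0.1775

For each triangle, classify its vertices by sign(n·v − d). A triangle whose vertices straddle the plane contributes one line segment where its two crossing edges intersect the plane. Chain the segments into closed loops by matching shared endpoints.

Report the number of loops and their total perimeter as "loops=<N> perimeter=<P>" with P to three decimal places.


loops=1 perimeter=12.780

Straddling triangles (8 of 12):
  (v4,v1,v0) [+--] → (-0.1775, -1.89, 0.227096)–(-0.1775, -1.89, -1.305)  len=1.5321
  (v2,v4,v0) [-+-] → (-0.1775, 0.328897, -1.305)–(-0.1775, -1.89, -1.305)  len=2.2189
  (v1,v7,v3) [-+-] → (-0.1775, -0.328897, 1.305)–(-0.1775, 1.89, 1.305)  len=2.2189
  (v5,v1,v4) [+-+] → (-0.1775, -1.89, 1.305)–(-0.1775, -1.89, 0.227096)  len=1.0779
  (v5,v7,v1) [++-] → (-0.1775, -0.328897, 1.305)–(-0.1775, -1.89, 1.305)  len=1.5611
  (v3,v7,v2) [-+-] → (-0.1775, 1.89, 1.305)–(-0.1775, 1.89, -0.227096)  len=1.5321
  (v6,v4,v2) [++-] → (-0.1775, 0.328897, -1.305)–(-0.1775, 1.89, -1.305)  len=1.5611
  (v2,v7,v6) [-++] → (-0.1775, 1.89, -0.227096)–(-0.1775, 1.89, -1.305)  len=1.0779

Chained into 1 loop(s):
  loop 1: 8 segments, perimeter = 12.7800
Total perimeter = 12.780


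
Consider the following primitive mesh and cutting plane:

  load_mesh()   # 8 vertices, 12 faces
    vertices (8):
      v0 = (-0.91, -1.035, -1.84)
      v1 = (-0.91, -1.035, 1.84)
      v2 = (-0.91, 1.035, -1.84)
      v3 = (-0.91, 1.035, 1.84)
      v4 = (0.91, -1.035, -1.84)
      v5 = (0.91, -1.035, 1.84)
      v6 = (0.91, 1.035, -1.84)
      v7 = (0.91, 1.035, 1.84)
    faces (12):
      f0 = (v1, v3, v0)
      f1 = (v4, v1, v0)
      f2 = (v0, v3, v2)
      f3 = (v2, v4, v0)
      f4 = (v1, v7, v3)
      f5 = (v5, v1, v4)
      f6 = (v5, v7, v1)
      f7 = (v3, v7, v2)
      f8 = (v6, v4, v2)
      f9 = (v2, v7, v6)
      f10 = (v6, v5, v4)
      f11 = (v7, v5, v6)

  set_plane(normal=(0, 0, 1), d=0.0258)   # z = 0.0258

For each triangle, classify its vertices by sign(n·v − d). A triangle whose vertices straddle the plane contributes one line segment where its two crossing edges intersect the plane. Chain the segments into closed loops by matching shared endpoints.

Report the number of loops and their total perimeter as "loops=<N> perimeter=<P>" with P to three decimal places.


loops=1 perimeter=7.780

Straddling triangles (8 of 12):
  (v1,v3,v0) [++-] → (-0.91, 0.0145125, 0.0258)–(-0.91, -1.035, 0.0258)  len=1.0495
  (v4,v1,v0) [-+-] → (-0.0127598, -1.035, 0.0258)–(-0.91, -1.035, 0.0258)  len=0.8972
  (v0,v3,v2) [-+-] → (-0.91, 0.0145125, 0.0258)–(-0.91, 1.035, 0.0258)  len=1.0205
  (v5,v1,v4) [++-] → (-0.0127598, -1.035, 0.0258)–(0.91, -1.035, 0.0258)  len=0.9228
  (v3,v7,v2) [++-] → (0.0127598, 1.035, 0.0258)–(-0.91, 1.035, 0.0258)  len=0.9228
  (v2,v7,v6) [-+-] → (0.0127598, 1.035, 0.0258)–(0.91, 1.035, 0.0258)  len=0.8972
  (v6,v5,v4) [-+-] → (0.91, -0.0145125, 0.0258)–(0.91, -1.035, 0.0258)  len=1.0205
  (v7,v5,v6) [++-] → (0.91, -0.0145125, 0.0258)–(0.91, 1.035, 0.0258)  len=1.0495

Chained into 1 loop(s):
  loop 1: 8 segments, perimeter = 7.7800
Total perimeter = 7.780
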